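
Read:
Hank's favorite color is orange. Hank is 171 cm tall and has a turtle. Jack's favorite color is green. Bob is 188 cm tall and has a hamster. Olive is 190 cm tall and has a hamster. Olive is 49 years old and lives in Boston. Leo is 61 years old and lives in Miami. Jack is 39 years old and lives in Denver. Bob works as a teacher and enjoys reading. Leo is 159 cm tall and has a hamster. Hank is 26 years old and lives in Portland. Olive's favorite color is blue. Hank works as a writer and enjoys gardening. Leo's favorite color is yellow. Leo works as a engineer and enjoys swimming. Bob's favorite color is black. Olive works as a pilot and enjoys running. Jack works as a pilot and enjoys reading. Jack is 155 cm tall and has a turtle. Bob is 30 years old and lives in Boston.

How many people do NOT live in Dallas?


Not in Dallas: 5

5


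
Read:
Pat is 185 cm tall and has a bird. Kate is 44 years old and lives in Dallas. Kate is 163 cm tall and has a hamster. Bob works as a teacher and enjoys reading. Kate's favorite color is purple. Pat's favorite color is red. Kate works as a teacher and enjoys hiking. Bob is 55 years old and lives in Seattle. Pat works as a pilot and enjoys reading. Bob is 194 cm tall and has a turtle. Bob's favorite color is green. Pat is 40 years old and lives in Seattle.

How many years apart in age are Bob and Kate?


55 vs 44, diff = 11

11


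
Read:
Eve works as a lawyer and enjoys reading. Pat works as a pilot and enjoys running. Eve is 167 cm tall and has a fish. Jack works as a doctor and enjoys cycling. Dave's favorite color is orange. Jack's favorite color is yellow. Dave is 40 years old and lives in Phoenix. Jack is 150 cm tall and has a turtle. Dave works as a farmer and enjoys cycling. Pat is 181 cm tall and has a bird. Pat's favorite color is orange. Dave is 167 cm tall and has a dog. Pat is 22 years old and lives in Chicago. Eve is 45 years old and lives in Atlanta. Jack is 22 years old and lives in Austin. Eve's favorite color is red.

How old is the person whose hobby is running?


Person with hobby=running is Pat, age 22

22


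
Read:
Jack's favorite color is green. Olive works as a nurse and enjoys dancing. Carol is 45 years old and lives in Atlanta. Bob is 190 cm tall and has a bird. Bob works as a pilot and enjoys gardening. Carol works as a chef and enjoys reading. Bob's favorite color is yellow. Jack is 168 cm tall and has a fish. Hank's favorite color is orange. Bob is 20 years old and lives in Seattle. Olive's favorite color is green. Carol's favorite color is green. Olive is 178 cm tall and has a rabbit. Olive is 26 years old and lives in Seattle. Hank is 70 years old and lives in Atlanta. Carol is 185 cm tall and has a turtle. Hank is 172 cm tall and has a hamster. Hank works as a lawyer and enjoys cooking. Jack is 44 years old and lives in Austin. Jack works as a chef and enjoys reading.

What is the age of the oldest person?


Oldest: Hank at 70

70


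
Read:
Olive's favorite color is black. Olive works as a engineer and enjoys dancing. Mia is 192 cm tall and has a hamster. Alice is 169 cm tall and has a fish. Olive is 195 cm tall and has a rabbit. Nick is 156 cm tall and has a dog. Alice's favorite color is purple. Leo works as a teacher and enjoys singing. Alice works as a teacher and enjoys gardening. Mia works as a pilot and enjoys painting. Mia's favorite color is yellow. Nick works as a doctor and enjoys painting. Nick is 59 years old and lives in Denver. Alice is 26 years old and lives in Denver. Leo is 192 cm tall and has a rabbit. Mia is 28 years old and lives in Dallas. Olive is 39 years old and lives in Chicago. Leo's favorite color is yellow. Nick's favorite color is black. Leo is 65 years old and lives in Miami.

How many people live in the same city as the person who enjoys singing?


Person with hobby singing is Leo, city Miami. Count = 1

1


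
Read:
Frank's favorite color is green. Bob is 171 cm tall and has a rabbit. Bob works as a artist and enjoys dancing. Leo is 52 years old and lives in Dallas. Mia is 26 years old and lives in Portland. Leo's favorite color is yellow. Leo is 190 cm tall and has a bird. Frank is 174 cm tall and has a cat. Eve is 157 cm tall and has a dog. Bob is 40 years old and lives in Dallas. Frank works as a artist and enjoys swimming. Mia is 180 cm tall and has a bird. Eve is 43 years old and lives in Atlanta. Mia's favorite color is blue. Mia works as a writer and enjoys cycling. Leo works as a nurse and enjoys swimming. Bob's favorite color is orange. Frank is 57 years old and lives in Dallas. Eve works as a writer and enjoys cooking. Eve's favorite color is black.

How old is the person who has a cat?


Person with cat is Frank, age 57

57


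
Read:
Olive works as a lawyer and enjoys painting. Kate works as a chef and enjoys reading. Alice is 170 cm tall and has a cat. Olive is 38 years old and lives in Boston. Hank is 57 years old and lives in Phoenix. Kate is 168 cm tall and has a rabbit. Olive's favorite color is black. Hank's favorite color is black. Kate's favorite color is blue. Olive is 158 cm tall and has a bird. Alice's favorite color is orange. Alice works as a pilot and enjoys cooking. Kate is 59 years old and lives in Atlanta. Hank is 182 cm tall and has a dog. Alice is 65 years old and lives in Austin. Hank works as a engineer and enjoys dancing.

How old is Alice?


Alice is 65 years old

65


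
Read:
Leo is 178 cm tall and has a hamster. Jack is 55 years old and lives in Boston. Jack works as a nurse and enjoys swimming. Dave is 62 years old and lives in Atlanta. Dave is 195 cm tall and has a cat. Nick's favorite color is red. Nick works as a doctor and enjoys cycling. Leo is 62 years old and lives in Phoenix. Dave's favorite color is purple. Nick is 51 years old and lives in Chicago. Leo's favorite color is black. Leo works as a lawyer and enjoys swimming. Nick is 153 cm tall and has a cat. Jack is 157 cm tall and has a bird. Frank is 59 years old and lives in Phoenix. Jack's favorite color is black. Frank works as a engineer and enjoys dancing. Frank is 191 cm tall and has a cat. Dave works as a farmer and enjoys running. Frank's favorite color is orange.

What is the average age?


Sum=289, n=5, avg=57.8

57.8


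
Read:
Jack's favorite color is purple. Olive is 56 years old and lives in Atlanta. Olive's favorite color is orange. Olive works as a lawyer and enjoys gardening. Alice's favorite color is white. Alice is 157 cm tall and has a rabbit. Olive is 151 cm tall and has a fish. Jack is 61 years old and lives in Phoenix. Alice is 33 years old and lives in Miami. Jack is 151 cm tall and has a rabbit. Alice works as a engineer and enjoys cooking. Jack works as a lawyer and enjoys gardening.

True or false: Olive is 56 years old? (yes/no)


Olive is actually 56. yes

yes


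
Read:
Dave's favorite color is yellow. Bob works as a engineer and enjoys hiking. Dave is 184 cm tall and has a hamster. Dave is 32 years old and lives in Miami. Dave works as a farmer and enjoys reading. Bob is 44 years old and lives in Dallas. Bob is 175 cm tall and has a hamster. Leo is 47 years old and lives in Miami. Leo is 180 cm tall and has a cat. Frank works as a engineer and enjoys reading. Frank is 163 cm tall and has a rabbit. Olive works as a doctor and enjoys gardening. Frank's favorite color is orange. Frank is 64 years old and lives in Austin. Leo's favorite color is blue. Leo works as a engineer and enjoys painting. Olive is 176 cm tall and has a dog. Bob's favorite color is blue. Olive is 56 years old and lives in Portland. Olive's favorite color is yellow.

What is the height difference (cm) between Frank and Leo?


|163 - 180| = 17

17


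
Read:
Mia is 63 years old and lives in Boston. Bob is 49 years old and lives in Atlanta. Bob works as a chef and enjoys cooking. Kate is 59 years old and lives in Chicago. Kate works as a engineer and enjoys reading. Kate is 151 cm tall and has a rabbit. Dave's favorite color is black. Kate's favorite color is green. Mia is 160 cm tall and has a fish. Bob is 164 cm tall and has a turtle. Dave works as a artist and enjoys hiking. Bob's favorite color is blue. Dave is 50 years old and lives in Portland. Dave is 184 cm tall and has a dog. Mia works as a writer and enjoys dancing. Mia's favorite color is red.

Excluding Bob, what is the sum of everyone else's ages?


Sum (excluding Bob): 172

172


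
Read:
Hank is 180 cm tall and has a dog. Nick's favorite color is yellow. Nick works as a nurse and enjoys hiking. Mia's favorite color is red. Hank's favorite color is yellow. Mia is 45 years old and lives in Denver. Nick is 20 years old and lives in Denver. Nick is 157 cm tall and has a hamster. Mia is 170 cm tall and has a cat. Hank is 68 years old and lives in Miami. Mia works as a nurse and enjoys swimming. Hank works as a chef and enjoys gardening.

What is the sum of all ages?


68+45+20 = 133

133


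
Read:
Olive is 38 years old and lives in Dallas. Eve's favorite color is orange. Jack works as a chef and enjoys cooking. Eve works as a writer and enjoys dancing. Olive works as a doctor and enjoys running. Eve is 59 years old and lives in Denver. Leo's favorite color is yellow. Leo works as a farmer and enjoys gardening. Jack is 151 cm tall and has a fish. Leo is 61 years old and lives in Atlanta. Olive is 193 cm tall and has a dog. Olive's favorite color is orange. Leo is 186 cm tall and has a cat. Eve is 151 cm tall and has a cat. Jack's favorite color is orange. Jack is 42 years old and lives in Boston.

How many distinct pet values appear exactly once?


Unique pet values: 2

2


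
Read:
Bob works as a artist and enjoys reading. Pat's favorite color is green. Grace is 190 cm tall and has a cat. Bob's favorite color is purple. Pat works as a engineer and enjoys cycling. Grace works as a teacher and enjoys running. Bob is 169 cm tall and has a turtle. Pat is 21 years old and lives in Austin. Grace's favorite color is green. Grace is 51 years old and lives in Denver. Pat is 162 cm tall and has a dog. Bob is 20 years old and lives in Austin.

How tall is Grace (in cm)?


Grace is 190 cm tall

190


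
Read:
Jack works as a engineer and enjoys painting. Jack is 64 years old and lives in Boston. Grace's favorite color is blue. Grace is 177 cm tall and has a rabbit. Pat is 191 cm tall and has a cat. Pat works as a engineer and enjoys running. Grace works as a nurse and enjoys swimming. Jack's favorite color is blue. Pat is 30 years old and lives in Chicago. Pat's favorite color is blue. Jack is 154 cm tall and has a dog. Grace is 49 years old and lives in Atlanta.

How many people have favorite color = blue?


Count: 3

3


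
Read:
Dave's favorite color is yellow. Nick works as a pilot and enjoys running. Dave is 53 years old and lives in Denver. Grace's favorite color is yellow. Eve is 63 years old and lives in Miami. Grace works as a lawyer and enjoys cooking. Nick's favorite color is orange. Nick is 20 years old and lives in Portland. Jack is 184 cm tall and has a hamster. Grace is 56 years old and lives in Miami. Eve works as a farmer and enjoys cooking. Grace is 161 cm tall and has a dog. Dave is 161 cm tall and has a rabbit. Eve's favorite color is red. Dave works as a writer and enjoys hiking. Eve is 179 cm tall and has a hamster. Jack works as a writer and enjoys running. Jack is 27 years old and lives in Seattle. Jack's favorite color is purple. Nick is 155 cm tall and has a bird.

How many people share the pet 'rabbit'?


Count: 1

1


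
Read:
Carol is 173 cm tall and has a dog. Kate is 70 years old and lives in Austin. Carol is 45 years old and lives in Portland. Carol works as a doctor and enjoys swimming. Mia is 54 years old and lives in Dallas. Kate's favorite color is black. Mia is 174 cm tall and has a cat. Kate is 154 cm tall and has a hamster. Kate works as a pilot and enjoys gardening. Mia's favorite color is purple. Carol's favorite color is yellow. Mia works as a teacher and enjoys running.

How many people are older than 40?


Filter: 3

3


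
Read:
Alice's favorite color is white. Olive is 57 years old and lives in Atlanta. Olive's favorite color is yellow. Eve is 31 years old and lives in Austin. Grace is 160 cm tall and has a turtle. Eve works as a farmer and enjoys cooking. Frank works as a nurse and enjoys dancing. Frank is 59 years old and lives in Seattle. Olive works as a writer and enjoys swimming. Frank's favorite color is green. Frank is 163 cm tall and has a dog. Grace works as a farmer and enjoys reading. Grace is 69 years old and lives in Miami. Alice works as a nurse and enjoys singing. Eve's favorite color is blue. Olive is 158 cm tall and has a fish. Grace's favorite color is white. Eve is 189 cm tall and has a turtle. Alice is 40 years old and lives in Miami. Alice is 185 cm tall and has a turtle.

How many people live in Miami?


Count in Miami: 2

2


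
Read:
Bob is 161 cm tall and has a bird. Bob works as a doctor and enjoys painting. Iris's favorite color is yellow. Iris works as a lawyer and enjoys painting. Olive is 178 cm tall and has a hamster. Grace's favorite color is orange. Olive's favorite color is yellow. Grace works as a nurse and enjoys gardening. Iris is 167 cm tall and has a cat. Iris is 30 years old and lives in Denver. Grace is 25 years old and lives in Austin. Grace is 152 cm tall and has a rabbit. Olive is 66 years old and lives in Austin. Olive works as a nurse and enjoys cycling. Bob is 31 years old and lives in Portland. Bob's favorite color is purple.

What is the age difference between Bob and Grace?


|31 - 25| = 6

6


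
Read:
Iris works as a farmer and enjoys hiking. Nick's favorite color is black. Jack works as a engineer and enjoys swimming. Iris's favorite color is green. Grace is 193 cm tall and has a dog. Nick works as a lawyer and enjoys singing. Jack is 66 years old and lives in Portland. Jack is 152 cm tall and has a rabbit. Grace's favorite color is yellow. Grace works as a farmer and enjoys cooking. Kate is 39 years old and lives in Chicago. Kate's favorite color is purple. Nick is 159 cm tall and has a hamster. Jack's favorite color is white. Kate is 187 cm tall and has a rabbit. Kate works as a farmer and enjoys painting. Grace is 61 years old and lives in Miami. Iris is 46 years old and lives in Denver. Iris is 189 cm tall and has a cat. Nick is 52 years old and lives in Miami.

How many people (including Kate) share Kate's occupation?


Kate is a farmer. Count = 3

3


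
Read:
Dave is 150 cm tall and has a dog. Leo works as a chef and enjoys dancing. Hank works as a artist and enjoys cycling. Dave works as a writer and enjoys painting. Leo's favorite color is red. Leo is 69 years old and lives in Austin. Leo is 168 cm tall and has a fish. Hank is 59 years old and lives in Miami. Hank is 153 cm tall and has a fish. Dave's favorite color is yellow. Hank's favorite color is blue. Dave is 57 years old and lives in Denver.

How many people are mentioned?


People: Leo, Hank, Dave. Count = 3

3


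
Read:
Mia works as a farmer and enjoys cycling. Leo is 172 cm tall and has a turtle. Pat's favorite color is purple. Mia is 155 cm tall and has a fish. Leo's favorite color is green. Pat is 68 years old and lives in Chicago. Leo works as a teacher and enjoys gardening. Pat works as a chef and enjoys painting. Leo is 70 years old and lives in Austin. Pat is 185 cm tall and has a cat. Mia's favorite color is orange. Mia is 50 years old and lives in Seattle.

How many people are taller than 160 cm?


Taller than 160: 2

2


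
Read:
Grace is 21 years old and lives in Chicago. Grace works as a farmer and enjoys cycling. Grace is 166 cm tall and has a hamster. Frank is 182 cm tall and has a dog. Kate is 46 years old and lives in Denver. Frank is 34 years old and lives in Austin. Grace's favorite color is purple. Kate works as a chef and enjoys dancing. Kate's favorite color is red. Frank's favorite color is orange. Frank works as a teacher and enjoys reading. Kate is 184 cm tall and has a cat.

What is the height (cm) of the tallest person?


Tallest: Kate at 184 cm

184


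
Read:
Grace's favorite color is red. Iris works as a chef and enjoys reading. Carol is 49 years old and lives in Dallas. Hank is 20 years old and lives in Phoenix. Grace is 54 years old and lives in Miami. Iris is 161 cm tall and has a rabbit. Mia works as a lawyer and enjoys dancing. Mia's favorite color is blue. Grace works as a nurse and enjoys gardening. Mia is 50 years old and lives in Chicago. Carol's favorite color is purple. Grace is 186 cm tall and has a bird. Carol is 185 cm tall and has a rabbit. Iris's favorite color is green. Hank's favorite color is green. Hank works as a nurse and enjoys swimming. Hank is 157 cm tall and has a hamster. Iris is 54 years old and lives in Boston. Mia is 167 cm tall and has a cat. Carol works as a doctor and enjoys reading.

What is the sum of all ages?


50+20+54+49+54 = 227

227


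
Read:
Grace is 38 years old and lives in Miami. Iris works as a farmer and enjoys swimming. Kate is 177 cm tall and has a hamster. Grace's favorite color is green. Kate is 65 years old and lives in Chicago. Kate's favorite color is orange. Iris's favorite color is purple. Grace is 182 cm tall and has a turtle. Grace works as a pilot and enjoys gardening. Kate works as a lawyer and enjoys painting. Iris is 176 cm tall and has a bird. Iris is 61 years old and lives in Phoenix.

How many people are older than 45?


Filter: 2

2


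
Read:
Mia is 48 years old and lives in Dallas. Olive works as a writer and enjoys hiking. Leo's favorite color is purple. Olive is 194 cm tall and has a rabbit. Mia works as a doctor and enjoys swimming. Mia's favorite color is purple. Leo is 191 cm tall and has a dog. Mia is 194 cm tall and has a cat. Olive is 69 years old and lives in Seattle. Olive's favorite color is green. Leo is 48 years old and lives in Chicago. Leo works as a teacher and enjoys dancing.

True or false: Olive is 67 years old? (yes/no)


Olive is actually 69. no

no


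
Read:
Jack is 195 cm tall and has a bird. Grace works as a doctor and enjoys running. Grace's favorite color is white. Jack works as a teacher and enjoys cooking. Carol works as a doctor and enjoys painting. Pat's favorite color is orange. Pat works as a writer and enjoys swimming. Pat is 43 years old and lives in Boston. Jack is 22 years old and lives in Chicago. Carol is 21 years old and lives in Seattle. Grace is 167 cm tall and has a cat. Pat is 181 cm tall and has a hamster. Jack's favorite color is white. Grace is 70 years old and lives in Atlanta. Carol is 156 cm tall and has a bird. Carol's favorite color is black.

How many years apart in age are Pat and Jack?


43 vs 22, diff = 21

21


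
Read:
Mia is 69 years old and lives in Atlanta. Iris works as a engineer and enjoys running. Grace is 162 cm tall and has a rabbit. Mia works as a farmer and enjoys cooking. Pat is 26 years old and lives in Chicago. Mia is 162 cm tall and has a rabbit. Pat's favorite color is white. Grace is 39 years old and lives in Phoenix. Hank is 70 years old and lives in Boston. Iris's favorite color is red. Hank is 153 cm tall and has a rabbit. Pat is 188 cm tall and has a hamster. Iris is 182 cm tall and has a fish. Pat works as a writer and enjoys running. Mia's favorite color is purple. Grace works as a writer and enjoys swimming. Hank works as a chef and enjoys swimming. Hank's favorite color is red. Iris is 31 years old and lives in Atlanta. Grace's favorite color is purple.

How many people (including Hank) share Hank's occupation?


Hank is a chef. Count = 1

1


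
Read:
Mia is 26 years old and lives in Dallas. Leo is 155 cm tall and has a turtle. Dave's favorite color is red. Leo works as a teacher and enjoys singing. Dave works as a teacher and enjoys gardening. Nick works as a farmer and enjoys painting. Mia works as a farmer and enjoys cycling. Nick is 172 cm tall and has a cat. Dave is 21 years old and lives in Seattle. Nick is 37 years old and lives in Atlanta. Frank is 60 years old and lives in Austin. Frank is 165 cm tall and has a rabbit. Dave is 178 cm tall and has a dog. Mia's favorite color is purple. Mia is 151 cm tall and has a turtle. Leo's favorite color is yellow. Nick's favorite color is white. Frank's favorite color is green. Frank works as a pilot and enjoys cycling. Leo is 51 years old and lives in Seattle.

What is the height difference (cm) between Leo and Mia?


|155 - 151| = 4

4


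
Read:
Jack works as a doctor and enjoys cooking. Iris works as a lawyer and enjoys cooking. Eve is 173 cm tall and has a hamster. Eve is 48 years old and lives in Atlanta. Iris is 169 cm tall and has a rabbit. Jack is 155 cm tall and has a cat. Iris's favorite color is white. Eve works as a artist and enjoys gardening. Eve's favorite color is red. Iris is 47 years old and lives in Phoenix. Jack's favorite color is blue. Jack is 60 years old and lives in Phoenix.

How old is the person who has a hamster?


Person with hamster is Eve, age 48

48


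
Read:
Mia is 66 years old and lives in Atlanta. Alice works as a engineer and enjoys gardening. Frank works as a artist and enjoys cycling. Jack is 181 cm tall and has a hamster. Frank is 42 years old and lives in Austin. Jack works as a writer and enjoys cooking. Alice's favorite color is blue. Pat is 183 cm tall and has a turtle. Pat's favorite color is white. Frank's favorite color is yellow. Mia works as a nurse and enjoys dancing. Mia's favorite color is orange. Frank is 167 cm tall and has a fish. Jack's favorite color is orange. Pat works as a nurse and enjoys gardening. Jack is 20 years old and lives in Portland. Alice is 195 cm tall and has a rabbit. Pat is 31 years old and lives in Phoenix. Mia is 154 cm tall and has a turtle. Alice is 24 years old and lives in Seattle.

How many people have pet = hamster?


Count: 1

1


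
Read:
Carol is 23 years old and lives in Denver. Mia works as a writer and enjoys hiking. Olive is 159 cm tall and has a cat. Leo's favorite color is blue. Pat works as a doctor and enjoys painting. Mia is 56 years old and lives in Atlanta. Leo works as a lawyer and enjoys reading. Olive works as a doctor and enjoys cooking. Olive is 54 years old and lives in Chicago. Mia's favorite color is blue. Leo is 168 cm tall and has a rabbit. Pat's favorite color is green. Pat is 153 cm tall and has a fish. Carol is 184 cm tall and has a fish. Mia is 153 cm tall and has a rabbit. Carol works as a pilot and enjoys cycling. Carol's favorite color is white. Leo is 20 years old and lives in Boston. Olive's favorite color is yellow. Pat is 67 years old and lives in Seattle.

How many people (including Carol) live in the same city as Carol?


Carol lives in Denver. Count = 1

1


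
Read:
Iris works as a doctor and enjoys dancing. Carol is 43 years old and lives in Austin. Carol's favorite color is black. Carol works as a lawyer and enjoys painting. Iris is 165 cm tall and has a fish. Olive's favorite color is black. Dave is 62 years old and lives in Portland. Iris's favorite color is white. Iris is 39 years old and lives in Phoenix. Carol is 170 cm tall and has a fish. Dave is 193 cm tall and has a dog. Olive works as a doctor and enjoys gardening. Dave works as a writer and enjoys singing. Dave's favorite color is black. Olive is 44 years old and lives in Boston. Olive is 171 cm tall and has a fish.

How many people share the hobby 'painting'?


Count: 1

1


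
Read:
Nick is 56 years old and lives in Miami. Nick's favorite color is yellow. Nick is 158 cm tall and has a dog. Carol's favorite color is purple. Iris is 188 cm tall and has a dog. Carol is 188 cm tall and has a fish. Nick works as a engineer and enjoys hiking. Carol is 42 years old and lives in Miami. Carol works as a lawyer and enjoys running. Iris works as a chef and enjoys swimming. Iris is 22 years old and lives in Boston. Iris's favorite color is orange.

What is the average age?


Sum=120, n=3, avg=40

40


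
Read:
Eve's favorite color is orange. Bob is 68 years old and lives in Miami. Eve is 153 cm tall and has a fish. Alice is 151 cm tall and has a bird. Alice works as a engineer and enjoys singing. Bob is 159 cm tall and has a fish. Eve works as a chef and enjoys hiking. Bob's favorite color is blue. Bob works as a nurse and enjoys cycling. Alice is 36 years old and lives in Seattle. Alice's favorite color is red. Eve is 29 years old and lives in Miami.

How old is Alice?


Alice is 36 years old

36


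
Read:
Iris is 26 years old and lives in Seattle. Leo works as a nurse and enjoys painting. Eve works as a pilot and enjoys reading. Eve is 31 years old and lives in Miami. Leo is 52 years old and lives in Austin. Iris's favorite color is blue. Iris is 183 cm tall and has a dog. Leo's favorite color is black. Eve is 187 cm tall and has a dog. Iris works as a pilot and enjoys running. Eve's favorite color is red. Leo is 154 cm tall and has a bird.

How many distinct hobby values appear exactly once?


Unique hobby values: 3

3


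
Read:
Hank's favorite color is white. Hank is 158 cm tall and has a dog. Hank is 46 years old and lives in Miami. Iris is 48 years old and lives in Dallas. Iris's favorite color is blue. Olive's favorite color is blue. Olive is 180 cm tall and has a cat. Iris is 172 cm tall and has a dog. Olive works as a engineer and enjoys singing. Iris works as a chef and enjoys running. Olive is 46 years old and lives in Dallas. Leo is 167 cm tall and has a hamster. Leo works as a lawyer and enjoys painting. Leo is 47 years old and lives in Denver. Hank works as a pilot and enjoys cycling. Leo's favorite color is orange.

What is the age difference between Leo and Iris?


|47 - 48| = 1

1


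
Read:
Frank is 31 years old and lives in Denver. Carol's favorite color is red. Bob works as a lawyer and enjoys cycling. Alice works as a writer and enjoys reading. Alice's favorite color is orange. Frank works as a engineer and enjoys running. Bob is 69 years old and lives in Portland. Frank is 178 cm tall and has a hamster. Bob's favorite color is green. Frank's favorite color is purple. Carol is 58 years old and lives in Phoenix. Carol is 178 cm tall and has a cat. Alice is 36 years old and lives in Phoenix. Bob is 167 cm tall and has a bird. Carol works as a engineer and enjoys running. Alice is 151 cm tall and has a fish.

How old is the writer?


The writer is Alice, age 36

36


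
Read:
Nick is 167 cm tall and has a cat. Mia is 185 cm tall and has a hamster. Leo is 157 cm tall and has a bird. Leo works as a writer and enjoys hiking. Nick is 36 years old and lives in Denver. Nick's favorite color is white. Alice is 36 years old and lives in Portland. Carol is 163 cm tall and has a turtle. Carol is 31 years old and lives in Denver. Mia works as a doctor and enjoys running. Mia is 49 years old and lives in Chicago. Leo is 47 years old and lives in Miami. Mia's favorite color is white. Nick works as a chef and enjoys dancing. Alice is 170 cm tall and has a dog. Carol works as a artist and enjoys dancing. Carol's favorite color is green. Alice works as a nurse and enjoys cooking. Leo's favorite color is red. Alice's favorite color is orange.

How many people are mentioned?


People: Leo, Nick, Carol, Alice, Mia. Count = 5

5


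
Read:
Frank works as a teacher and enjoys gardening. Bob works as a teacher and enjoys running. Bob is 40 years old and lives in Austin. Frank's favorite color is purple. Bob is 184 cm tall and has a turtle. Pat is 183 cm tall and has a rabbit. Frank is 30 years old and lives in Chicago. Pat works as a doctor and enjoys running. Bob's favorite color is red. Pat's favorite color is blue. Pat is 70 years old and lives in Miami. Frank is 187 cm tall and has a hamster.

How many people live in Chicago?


Count in Chicago: 1

1


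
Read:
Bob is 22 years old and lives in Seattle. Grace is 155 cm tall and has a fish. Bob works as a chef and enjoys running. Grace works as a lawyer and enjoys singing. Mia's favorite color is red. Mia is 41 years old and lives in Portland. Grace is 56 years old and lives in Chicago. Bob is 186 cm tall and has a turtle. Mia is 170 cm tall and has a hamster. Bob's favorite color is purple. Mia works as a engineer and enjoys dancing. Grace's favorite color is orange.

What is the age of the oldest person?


Oldest: Grace at 56

56


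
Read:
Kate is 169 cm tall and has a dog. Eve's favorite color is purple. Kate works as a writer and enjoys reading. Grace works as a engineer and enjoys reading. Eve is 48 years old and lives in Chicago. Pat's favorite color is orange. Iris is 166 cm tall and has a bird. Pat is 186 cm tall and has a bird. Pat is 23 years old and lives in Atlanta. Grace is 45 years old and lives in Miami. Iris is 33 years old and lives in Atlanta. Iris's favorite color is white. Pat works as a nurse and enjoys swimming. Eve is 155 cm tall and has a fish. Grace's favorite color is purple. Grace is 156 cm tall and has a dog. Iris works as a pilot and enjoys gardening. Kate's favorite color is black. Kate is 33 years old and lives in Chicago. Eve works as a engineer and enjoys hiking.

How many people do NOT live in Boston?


Not in Boston: 5

5


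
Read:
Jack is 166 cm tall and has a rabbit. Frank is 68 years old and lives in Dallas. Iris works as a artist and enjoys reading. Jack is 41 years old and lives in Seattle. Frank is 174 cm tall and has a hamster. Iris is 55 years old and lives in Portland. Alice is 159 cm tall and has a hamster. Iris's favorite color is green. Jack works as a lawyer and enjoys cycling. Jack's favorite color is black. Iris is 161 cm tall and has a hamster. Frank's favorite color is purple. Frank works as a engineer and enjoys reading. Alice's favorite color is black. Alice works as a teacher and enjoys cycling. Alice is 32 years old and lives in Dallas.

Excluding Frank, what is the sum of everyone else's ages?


Sum (excluding Frank): 128

128


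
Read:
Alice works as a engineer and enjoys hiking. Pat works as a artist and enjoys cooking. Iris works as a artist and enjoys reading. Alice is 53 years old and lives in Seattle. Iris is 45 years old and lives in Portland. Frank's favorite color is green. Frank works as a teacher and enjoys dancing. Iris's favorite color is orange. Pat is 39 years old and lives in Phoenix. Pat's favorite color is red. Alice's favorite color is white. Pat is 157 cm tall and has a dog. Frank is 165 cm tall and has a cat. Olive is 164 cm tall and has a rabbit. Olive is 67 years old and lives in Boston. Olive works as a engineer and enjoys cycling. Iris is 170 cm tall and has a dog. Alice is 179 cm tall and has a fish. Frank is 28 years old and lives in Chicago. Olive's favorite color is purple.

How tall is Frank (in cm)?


Frank is 165 cm tall

165


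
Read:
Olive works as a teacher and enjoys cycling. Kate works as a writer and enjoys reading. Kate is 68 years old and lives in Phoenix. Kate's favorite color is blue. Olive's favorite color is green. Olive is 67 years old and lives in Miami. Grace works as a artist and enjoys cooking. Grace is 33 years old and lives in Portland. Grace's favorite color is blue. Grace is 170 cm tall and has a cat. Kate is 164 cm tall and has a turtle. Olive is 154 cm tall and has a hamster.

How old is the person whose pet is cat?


Person with pet=cat is Grace, age 33

33


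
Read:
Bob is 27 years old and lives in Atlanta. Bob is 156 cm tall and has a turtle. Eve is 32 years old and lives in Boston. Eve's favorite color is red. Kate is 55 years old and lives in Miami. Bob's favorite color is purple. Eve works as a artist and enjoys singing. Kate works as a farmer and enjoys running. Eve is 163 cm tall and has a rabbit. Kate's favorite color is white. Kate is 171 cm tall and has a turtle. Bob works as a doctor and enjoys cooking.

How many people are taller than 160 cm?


Taller than 160: 2

2


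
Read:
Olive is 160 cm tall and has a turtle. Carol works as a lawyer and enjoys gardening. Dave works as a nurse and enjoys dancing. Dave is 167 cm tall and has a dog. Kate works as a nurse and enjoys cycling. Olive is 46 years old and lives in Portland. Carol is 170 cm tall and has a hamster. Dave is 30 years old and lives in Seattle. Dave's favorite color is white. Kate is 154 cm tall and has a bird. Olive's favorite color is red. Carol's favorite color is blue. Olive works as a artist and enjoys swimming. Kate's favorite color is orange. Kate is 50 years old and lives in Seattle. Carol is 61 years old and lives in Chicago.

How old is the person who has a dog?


Person with dog is Dave, age 30

30


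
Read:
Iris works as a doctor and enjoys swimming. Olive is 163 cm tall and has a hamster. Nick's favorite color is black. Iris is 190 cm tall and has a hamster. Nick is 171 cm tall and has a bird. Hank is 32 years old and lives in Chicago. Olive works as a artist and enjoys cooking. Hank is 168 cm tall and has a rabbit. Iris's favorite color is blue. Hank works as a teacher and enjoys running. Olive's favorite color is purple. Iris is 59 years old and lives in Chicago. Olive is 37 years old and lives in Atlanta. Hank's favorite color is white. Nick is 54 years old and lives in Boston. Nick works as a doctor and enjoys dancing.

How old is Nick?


Nick is 54 years old

54


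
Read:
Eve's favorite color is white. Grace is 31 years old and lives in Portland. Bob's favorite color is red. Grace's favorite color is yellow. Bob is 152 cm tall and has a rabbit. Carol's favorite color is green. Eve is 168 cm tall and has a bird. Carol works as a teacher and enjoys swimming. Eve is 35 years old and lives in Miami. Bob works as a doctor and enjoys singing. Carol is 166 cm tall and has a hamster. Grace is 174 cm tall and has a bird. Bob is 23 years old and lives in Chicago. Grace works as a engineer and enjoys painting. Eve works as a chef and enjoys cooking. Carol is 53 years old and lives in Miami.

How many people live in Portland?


Count in Portland: 1

1


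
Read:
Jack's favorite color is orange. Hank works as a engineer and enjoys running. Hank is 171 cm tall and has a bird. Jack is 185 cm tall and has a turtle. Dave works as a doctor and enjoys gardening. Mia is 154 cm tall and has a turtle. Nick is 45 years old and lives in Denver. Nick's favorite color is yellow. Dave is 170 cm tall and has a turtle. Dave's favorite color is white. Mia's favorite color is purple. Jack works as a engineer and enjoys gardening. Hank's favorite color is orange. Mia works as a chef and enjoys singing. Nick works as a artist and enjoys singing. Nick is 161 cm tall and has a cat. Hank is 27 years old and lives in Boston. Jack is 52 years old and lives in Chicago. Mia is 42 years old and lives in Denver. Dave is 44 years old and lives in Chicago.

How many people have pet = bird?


Count: 1

1


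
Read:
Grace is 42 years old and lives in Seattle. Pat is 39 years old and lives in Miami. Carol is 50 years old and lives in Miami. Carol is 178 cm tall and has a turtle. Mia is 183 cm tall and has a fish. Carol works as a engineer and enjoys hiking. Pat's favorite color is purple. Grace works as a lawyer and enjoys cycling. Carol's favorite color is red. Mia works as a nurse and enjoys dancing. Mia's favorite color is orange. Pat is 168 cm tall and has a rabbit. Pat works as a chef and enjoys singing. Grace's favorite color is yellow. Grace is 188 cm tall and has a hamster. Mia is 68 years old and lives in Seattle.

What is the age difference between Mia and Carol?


|68 - 50| = 18

18


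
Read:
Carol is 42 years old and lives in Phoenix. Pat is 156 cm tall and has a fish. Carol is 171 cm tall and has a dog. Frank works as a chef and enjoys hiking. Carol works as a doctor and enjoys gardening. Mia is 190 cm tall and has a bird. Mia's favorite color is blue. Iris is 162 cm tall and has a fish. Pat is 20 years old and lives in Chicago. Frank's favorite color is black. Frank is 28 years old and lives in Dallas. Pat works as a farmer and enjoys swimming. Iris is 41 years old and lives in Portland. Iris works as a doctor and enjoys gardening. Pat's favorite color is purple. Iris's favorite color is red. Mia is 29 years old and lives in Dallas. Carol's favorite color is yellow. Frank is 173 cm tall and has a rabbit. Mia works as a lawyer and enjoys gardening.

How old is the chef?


The chef is Frank, age 28

28


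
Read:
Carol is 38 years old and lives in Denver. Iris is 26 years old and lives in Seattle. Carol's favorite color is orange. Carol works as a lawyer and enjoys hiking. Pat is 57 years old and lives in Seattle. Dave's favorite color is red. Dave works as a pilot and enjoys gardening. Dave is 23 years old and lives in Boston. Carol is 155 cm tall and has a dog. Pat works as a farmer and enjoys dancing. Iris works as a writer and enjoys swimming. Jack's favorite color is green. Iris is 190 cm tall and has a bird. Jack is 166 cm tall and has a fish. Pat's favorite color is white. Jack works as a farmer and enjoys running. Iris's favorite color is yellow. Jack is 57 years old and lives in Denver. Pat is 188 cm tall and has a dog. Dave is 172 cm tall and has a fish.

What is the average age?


Sum=201, n=5, avg=40.2

40.2


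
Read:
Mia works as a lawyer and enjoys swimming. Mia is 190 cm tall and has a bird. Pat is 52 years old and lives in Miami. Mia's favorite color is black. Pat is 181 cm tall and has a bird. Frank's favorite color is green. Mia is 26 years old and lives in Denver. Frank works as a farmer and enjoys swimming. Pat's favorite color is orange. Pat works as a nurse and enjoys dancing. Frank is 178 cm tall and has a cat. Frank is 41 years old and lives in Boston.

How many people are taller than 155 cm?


Taller than 155: 3

3


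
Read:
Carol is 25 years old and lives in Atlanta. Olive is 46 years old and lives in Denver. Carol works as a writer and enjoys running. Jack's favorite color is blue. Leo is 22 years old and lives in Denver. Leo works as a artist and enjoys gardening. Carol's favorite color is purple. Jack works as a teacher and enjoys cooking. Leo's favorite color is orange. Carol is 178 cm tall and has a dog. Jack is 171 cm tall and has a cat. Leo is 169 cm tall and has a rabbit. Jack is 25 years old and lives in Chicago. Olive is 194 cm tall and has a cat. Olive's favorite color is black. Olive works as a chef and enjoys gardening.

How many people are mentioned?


People: Olive, Carol, Jack, Leo. Count = 4

4


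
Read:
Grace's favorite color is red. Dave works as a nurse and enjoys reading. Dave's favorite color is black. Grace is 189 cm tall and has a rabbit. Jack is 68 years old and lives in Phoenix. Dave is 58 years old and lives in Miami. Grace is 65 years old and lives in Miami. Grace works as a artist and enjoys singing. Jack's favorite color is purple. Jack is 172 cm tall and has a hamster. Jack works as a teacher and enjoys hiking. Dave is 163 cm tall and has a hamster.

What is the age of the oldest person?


Oldest: Jack at 68

68


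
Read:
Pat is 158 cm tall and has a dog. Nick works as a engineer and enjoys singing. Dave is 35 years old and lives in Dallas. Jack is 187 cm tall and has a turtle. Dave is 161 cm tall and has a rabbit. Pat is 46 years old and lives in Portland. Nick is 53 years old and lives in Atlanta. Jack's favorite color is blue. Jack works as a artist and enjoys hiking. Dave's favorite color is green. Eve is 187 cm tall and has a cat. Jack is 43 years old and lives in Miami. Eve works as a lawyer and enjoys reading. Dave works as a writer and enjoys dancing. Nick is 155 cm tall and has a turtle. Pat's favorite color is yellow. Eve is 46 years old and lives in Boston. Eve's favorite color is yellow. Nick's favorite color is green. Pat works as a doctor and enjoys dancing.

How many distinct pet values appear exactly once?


Unique pet values: 3

3


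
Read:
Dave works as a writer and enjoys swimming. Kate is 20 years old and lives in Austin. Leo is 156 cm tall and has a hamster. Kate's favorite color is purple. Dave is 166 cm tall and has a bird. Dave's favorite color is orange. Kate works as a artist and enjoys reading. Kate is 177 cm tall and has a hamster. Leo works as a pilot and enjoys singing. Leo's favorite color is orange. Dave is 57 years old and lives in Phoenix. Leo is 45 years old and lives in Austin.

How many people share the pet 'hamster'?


Count: 2

2
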